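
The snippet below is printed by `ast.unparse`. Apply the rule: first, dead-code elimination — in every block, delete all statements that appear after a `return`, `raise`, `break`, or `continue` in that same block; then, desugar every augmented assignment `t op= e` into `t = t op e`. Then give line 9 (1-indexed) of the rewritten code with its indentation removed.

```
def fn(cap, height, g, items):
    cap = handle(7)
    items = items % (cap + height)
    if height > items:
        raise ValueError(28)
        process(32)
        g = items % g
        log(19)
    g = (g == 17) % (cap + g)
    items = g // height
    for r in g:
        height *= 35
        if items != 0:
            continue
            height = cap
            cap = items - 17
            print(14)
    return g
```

Transformed code:
def fn(cap, height, g, items):
    cap = handle(7)
    items = items % (cap + height)
    if height > items:
        raise ValueError(28)
    g = (g == 17) % (cap + g)
    items = g // height
    for r in g:
        height = height * 35
        if items != 0:
            continue
    return g

height = height * 35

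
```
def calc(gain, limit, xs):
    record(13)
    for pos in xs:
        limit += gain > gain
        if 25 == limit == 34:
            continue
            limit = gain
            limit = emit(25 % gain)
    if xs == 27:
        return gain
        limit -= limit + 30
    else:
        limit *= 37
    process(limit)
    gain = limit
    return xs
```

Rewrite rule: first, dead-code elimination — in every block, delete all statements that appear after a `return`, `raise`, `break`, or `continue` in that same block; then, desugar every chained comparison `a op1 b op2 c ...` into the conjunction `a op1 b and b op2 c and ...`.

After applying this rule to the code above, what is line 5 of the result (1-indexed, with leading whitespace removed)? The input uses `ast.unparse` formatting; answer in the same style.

if 25 == limit and limit == 34:

Transformed code:
def calc(gain, limit, xs):
    record(13)
    for pos in xs:
        limit += gain > gain
        if 25 == limit and limit == 34:
            continue
    if xs == 27:
        return gain
    else:
        limit *= 37
    process(limit)
    gain = limit
    return xs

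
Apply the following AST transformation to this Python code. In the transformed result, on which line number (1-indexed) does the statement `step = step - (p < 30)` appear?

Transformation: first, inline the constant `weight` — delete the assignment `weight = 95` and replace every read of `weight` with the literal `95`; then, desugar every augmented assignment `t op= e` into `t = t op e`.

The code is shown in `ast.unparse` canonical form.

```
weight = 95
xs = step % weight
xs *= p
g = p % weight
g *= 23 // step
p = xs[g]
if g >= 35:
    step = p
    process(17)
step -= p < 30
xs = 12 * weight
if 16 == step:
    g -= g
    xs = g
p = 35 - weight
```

9

Transformed code:
xs = step % 95
xs = xs * p
g = p % 95
g = g * (23 // step)
p = xs[g]
if g >= 35:
    step = p
    process(17)
step = step - (p < 30)
xs = 12 * 95
if 16 == step:
    g = g - g
    xs = g
p = 35 - 95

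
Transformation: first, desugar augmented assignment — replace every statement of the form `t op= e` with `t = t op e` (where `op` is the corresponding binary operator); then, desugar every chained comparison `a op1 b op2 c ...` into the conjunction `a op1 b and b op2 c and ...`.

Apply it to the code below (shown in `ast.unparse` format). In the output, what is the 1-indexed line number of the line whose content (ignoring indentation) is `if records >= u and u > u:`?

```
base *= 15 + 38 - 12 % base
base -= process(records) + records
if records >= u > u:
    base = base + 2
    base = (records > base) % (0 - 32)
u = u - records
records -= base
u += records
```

3

Transformed code:
base = base * (15 + 38 - 12 % base)
base = base - (process(records) + records)
if records >= u and u > u:
    base = base + 2
    base = (records > base) % (0 - 32)
u = u - records
records = records - base
u = u + records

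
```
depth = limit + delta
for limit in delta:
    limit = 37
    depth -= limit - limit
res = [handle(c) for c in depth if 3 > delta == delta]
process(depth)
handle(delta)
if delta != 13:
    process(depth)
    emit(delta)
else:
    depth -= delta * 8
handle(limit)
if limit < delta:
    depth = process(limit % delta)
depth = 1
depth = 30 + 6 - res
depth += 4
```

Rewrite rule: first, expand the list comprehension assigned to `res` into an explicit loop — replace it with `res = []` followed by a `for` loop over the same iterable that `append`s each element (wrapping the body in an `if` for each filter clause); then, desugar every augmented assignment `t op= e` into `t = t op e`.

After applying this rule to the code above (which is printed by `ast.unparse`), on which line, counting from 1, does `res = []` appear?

5

Transformed code:
depth = limit + delta
for limit in delta:
    limit = 37
    depth = depth - (limit - limit)
res = []
for c in depth:
    if 3 > delta == delta:
        res.append(handle(c))
process(depth)
handle(delta)
if delta != 13:
    process(depth)
    emit(delta)
else:
    depth = depth - delta * 8
handle(limit)
if limit < delta:
    depth = process(limit % delta)
depth = 1
depth = 30 + 6 - res
depth = depth + 4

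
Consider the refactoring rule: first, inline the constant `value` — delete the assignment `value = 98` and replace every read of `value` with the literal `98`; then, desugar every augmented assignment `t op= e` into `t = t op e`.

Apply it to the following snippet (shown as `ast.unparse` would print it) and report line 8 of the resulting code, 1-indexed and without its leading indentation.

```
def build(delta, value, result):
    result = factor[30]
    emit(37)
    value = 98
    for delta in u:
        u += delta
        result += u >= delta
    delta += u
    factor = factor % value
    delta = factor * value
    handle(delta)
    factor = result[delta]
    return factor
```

Transformed code:
def build(delta, value, result):
    result = factor[30]
    emit(37)
    for delta in u:
        u = u + delta
        result = result + (u >= delta)
    delta = delta + u
    factor = factor % 98
    delta = factor * 98
    handle(delta)
    factor = result[delta]
    return factor

factor = factor % 98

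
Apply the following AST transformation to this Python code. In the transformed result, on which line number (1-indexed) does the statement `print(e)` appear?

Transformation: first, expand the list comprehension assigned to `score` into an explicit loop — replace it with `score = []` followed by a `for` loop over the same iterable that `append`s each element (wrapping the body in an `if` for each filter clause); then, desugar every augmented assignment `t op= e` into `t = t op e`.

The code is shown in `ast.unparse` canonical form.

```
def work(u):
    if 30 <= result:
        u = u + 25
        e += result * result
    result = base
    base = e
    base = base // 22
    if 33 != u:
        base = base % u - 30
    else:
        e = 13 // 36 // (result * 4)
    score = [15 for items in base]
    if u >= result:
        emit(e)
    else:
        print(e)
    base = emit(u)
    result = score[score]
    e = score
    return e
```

Transformed code:
def work(u):
    if 30 <= result:
        u = u + 25
        e = e + result * result
    result = base
    base = e
    base = base // 22
    if 33 != u:
        base = base % u - 30
    else:
        e = 13 // 36 // (result * 4)
    score = []
    for items in base:
        score.append(15)
    if u >= result:
        emit(e)
    else:
        print(e)
    base = emit(u)
    result = score[score]
    e = score
    return e

18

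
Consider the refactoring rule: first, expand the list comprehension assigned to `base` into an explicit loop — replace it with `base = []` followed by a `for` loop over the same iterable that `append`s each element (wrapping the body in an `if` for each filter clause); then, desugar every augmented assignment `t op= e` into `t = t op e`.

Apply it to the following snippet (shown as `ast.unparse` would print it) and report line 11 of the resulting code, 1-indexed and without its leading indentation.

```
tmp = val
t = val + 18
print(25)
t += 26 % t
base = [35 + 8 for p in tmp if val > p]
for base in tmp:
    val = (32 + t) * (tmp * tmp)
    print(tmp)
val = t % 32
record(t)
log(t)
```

Transformed code:
tmp = val
t = val + 18
print(25)
t = t + 26 % t
base = []
for p in tmp:
    if val > p:
        base.append(35 + 8)
for base in tmp:
    val = (32 + t) * (tmp * tmp)
    print(tmp)
val = t % 32
record(t)
log(t)

print(tmp)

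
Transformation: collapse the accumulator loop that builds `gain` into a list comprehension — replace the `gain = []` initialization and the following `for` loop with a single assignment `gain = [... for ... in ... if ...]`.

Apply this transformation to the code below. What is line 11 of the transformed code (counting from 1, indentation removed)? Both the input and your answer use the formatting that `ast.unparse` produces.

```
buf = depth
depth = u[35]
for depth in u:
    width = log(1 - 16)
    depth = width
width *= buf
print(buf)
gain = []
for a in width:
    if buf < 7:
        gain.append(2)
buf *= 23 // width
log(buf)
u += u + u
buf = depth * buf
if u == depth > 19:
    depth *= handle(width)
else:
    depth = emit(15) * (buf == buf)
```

u += u + u

Transformed code:
buf = depth
depth = u[35]
for depth in u:
    width = log(1 - 16)
    depth = width
width *= buf
print(buf)
gain = [2 for a in width if buf < 7]
buf *= 23 // width
log(buf)
u += u + u
buf = depth * buf
if u == depth > 19:
    depth *= handle(width)
else:
    depth = emit(15) * (buf == buf)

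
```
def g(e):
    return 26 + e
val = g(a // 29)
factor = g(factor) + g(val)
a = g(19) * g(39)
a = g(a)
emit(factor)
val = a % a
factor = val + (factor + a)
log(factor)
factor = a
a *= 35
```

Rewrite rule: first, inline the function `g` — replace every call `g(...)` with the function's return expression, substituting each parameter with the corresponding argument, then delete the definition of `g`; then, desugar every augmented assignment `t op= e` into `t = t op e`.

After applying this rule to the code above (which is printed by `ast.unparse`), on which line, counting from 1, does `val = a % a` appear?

Transformed code:
val = 26 + a // 29
factor = 26 + factor + (26 + val)
a = (26 + 19) * (26 + 39)
a = 26 + a
emit(factor)
val = a % a
factor = val + (factor + a)
log(factor)
factor = a
a = a * 35

6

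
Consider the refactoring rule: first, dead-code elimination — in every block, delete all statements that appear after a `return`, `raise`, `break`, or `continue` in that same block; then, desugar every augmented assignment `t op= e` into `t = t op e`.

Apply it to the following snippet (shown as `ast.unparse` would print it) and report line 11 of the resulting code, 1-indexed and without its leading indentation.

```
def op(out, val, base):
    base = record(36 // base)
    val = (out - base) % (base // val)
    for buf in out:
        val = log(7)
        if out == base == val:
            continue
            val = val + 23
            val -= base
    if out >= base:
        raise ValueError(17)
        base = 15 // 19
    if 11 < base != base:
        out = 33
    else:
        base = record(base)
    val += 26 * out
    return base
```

Transformed code:
def op(out, val, base):
    base = record(36 // base)
    val = (out - base) % (base // val)
    for buf in out:
        val = log(7)
        if out == base == val:
            continue
    if out >= base:
        raise ValueError(17)
    if 11 < base != base:
        out = 33
    else:
        base = record(base)
    val = val + 26 * out
    return base

out = 33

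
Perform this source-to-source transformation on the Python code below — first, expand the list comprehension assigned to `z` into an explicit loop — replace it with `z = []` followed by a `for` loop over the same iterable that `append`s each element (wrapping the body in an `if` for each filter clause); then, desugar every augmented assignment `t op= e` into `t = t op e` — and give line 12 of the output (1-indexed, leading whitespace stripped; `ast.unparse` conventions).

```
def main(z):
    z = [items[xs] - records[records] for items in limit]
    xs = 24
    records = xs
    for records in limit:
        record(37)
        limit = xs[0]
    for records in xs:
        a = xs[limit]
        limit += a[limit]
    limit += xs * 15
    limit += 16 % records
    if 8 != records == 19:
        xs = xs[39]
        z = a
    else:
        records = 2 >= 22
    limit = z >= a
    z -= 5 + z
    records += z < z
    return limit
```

limit = limit + a[limit]

Transformed code:
def main(z):
    z = []
    for items in limit:
        z.append(items[xs] - records[records])
    xs = 24
    records = xs
    for records in limit:
        record(37)
        limit = xs[0]
    for records in xs:
        a = xs[limit]
        limit = limit + a[limit]
    limit = limit + xs * 15
    limit = limit + 16 % records
    if 8 != records == 19:
        xs = xs[39]
        z = a
    else:
        records = 2 >= 22
    limit = z >= a
    z = z - (5 + z)
    records = records + (z < z)
    return limit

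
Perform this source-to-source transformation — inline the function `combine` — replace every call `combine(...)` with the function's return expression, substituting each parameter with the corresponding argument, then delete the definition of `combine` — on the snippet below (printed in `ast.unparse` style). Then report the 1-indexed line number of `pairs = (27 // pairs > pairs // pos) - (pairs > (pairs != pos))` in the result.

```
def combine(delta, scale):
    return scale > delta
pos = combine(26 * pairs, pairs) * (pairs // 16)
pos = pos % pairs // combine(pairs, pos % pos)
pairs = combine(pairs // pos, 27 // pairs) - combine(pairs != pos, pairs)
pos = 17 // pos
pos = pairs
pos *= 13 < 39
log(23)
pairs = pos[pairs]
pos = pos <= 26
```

Transformed code:
pos = (pairs > 26 * pairs) * (pairs // 16)
pos = pos % pairs // (pos % pos > pairs)
pairs = (27 // pairs > pairs // pos) - (pairs > (pairs != pos))
pos = 17 // pos
pos = pairs
pos *= 13 < 39
log(23)
pairs = pos[pairs]
pos = pos <= 26

3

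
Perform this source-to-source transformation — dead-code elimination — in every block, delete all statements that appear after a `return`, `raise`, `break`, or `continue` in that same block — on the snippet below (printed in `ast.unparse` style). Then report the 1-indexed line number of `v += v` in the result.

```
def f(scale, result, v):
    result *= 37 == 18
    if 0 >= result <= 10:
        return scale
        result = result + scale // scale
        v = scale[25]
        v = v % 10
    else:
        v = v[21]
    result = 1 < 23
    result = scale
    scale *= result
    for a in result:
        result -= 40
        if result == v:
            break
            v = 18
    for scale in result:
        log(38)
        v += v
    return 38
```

Transformed code:
def f(scale, result, v):
    result *= 37 == 18
    if 0 >= result <= 10:
        return scale
    else:
        v = v[21]
    result = 1 < 23
    result = scale
    scale *= result
    for a in result:
        result -= 40
        if result == v:
            break
    for scale in result:
        log(38)
        v += v
    return 38

16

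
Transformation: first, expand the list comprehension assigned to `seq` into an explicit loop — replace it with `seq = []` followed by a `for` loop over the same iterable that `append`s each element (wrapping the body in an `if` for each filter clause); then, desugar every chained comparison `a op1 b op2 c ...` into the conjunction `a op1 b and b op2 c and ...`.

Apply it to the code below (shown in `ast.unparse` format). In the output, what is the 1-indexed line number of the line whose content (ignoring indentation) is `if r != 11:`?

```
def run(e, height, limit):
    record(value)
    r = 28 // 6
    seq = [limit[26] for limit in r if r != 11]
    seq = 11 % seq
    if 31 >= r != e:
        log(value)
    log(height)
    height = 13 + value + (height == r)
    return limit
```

Transformed code:
def run(e, height, limit):
    record(value)
    r = 28 // 6
    seq = []
    for limit in r:
        if r != 11:
            seq.append(limit[26])
    seq = 11 % seq
    if 31 >= r and r != e:
        log(value)
    log(height)
    height = 13 + value + (height == r)
    return limit

6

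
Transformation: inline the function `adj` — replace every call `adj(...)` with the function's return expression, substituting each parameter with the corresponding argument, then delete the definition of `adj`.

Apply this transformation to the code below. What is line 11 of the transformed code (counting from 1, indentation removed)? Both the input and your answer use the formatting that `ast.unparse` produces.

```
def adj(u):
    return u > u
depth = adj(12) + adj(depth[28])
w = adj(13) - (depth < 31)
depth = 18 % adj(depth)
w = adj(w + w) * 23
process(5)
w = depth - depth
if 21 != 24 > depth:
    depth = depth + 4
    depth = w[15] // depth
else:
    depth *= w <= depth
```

Transformed code:
depth = (12 > 12) + (depth[28] > depth[28])
w = (13 > 13) - (depth < 31)
depth = 18 % (depth > depth)
w = (w + w > w + w) * 23
process(5)
w = depth - depth
if 21 != 24 > depth:
    depth = depth + 4
    depth = w[15] // depth
else:
    depth *= w <= depth

depth *= w <= depth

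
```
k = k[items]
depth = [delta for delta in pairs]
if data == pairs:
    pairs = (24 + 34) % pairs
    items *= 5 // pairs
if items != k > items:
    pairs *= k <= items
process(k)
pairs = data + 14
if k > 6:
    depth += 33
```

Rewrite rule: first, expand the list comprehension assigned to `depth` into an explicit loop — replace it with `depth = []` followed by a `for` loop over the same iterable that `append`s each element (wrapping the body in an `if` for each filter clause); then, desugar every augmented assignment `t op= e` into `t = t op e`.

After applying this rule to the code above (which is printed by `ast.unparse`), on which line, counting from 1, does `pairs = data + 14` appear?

Transformed code:
k = k[items]
depth = []
for delta in pairs:
    depth.append(delta)
if data == pairs:
    pairs = (24 + 34) % pairs
    items = items * (5 // pairs)
if items != k > items:
    pairs = pairs * (k <= items)
process(k)
pairs = data + 14
if k > 6:
    depth = depth + 33

11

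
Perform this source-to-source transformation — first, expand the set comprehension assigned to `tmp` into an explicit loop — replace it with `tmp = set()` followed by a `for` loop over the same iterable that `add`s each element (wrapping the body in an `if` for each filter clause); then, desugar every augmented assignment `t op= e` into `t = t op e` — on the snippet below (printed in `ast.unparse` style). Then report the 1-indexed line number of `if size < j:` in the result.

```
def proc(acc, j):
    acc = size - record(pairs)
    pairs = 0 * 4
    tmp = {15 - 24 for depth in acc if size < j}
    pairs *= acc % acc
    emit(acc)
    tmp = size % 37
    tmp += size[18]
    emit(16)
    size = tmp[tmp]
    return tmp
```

6

Transformed code:
def proc(acc, j):
    acc = size - record(pairs)
    pairs = 0 * 4
    tmp = set()
    for depth in acc:
        if size < j:
            tmp.add(15 - 24)
    pairs = pairs * (acc % acc)
    emit(acc)
    tmp = size % 37
    tmp = tmp + size[18]
    emit(16)
    size = tmp[tmp]
    return tmp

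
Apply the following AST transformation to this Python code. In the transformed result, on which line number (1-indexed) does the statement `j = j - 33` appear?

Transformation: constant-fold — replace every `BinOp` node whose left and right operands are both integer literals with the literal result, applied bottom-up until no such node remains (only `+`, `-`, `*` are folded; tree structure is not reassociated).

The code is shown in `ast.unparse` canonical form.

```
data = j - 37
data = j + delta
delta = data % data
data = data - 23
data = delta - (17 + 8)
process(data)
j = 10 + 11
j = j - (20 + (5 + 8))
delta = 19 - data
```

Transformed code:
data = j - 37
data = j + delta
delta = data % data
data = data - 23
data = delta - 25
process(data)
j = 21
j = j - 33
delta = 19 - data

8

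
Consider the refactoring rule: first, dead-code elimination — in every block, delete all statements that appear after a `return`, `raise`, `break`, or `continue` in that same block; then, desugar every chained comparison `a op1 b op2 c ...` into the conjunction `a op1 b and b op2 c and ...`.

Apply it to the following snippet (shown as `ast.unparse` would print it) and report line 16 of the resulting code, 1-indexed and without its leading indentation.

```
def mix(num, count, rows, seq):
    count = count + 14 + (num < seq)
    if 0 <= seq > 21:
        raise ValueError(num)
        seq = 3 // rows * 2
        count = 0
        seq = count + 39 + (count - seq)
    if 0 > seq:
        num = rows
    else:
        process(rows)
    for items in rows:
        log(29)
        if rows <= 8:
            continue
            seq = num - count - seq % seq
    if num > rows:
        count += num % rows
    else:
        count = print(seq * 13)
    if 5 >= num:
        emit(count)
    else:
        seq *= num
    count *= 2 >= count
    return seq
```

Transformed code:
def mix(num, count, rows, seq):
    count = count + 14 + (num < seq)
    if 0 <= seq and seq > 21:
        raise ValueError(num)
    if 0 > seq:
        num = rows
    else:
        process(rows)
    for items in rows:
        log(29)
        if rows <= 8:
            continue
    if num > rows:
        count += num % rows
    else:
        count = print(seq * 13)
    if 5 >= num:
        emit(count)
    else:
        seq *= num
    count *= 2 >= count
    return seq

count = print(seq * 13)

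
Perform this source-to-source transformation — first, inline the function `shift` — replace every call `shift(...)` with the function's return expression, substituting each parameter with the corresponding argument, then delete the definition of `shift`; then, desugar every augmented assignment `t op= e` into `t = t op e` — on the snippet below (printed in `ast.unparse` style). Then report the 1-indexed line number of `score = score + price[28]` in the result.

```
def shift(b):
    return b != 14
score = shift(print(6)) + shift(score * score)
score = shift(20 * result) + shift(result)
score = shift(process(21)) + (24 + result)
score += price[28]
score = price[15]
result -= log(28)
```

Transformed code:
score = (print(6) != 14) + (score * score != 14)
score = (20 * result != 14) + (result != 14)
score = (process(21) != 14) + (24 + result)
score = score + price[28]
score = price[15]
result = result - log(28)

4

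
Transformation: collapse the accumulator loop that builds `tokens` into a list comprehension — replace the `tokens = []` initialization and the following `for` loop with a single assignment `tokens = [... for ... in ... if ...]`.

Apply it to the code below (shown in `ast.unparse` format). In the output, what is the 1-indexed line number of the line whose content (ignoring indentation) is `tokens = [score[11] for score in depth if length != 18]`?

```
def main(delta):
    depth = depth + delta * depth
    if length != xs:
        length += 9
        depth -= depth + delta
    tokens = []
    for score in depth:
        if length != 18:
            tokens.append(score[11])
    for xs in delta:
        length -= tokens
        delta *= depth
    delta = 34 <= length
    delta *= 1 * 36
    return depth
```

6

Transformed code:
def main(delta):
    depth = depth + delta * depth
    if length != xs:
        length += 9
        depth -= depth + delta
    tokens = [score[11] for score in depth if length != 18]
    for xs in delta:
        length -= tokens
        delta *= depth
    delta = 34 <= length
    delta *= 1 * 36
    return depth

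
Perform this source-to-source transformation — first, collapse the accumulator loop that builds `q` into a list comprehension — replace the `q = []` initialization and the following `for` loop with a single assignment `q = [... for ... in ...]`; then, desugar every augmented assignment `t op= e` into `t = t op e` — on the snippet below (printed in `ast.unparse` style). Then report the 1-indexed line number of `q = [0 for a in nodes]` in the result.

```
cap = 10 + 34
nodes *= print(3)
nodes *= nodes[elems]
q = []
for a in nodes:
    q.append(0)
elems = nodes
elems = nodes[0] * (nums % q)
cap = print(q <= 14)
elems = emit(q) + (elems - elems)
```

Transformed code:
cap = 10 + 34
nodes = nodes * print(3)
nodes = nodes * nodes[elems]
q = [0 for a in nodes]
elems = nodes
elems = nodes[0] * (nums % q)
cap = print(q <= 14)
elems = emit(q) + (elems - elems)

4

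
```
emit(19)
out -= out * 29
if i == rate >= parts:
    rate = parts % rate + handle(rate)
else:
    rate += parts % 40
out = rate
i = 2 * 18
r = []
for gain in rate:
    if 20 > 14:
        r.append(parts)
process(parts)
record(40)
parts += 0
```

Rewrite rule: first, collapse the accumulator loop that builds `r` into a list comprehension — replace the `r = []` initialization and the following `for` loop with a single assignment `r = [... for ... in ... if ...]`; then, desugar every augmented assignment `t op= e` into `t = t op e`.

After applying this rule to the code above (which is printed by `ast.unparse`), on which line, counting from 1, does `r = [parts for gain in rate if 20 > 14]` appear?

9

Transformed code:
emit(19)
out = out - out * 29
if i == rate >= parts:
    rate = parts % rate + handle(rate)
else:
    rate = rate + parts % 40
out = rate
i = 2 * 18
r = [parts for gain in rate if 20 > 14]
process(parts)
record(40)
parts = parts + 0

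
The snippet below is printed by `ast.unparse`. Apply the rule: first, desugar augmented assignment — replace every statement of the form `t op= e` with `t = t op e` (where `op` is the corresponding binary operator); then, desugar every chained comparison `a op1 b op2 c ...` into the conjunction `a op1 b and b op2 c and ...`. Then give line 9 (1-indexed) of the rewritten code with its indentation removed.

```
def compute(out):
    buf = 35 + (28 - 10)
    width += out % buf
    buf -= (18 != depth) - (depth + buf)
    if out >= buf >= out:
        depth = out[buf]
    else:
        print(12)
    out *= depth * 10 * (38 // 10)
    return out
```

Transformed code:
def compute(out):
    buf = 35 + (28 - 10)
    width = width + out % buf
    buf = buf - ((18 != depth) - (depth + buf))
    if out >= buf and buf >= out:
        depth = out[buf]
    else:
        print(12)
    out = out * (depth * 10 * (38 // 10))
    return out

out = out * (depth * 10 * (38 // 10))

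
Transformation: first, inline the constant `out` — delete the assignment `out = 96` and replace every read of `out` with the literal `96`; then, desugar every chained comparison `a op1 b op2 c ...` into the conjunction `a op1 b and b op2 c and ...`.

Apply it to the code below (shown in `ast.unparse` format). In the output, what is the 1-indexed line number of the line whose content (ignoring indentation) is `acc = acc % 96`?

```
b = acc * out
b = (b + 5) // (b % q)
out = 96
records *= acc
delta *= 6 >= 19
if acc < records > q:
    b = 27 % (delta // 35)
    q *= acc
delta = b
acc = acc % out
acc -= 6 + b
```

Transformed code:
b = acc * 96
b = (b + 5) // (b % q)
records *= acc
delta *= 6 >= 19
if acc < records and records > q:
    b = 27 % (delta // 35)
    q *= acc
delta = b
acc = acc % 96
acc -= 6 + b

9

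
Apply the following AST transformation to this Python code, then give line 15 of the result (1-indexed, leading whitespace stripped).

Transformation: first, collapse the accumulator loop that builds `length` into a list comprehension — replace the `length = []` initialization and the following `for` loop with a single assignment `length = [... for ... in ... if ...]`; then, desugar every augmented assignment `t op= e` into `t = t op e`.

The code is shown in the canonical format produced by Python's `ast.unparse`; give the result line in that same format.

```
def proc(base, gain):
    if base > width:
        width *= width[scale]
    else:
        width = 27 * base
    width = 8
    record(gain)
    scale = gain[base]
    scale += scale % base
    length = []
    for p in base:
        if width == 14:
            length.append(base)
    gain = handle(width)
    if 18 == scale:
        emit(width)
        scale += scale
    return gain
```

return gain

Transformed code:
def proc(base, gain):
    if base > width:
        width = width * width[scale]
    else:
        width = 27 * base
    width = 8
    record(gain)
    scale = gain[base]
    scale = scale + scale % base
    length = [base for p in base if width == 14]
    gain = handle(width)
    if 18 == scale:
        emit(width)
        scale = scale + scale
    return gain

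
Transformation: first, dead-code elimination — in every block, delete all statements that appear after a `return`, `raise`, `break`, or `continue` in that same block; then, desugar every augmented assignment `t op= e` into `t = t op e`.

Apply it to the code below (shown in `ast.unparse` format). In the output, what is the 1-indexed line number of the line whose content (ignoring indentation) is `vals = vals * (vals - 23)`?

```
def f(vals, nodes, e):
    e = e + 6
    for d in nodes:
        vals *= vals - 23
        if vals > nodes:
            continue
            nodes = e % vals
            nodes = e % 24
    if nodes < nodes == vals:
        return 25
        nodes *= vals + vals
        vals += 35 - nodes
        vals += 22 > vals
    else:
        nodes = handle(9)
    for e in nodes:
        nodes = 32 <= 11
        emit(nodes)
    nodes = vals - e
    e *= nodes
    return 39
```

Transformed code:
def f(vals, nodes, e):
    e = e + 6
    for d in nodes:
        vals = vals * (vals - 23)
        if vals > nodes:
            continue
    if nodes < nodes == vals:
        return 25
    else:
        nodes = handle(9)
    for e in nodes:
        nodes = 32 <= 11
        emit(nodes)
    nodes = vals - e
    e = e * nodes
    return 39

4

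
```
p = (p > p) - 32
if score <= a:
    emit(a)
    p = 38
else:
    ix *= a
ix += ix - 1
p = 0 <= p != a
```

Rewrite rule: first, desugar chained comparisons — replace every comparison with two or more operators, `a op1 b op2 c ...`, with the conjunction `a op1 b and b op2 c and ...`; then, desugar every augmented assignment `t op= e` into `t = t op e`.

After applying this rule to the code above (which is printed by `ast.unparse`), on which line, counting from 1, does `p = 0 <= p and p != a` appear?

8

Transformed code:
p = (p > p) - 32
if score <= a:
    emit(a)
    p = 38
else:
    ix = ix * a
ix = ix + (ix - 1)
p = 0 <= p and p != a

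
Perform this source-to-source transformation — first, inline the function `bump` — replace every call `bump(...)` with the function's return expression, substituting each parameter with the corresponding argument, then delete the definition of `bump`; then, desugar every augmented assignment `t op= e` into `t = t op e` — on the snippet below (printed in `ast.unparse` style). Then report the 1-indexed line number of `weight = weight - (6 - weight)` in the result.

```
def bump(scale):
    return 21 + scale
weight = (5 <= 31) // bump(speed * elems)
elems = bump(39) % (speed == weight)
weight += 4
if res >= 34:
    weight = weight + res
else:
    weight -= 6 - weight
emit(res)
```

Transformed code:
weight = (5 <= 31) // (21 + speed * elems)
elems = (21 + 39) % (speed == weight)
weight = weight + 4
if res >= 34:
    weight = weight + res
else:
    weight = weight - (6 - weight)
emit(res)

7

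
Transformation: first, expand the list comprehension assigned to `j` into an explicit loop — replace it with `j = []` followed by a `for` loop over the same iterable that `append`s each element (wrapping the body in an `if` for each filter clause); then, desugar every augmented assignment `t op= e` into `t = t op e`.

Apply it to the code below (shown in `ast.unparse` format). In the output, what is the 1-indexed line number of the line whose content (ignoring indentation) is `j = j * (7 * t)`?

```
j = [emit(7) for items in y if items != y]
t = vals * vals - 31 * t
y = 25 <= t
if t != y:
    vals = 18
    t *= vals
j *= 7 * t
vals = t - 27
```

10

Transformed code:
j = []
for items in y:
    if items != y:
        j.append(emit(7))
t = vals * vals - 31 * t
y = 25 <= t
if t != y:
    vals = 18
    t = t * vals
j = j * (7 * t)
vals = t - 27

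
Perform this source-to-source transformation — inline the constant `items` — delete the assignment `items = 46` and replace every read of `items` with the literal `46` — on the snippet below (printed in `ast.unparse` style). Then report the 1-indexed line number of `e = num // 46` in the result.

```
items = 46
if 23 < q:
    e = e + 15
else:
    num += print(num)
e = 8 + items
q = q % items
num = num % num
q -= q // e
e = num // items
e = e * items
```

9

Transformed code:
if 23 < q:
    e = e + 15
else:
    num += print(num)
e = 8 + 46
q = q % 46
num = num % num
q -= q // e
e = num // 46
e = e * 46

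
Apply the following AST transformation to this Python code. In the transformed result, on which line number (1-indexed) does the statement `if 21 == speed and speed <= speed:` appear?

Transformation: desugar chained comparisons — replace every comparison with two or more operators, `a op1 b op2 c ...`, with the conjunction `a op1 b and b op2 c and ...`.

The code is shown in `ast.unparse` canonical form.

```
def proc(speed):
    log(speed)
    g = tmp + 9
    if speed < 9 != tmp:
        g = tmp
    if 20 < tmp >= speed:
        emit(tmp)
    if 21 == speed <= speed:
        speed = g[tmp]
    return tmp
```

8

Transformed code:
def proc(speed):
    log(speed)
    g = tmp + 9
    if speed < 9 and 9 != tmp:
        g = tmp
    if 20 < tmp and tmp >= speed:
        emit(tmp)
    if 21 == speed and speed <= speed:
        speed = g[tmp]
    return tmp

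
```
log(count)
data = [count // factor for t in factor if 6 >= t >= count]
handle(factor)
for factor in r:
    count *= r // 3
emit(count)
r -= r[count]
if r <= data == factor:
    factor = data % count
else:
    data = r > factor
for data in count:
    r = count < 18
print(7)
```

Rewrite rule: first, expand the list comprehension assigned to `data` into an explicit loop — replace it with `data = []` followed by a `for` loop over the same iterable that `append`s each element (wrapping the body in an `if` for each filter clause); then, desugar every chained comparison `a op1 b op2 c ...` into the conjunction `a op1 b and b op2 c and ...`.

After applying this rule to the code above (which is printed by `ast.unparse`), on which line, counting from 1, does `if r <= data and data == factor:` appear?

Transformed code:
log(count)
data = []
for t in factor:
    if 6 >= t and t >= count:
        data.append(count // factor)
handle(factor)
for factor in r:
    count *= r // 3
emit(count)
r -= r[count]
if r <= data and data == factor:
    factor = data % count
else:
    data = r > factor
for data in count:
    r = count < 18
print(7)

11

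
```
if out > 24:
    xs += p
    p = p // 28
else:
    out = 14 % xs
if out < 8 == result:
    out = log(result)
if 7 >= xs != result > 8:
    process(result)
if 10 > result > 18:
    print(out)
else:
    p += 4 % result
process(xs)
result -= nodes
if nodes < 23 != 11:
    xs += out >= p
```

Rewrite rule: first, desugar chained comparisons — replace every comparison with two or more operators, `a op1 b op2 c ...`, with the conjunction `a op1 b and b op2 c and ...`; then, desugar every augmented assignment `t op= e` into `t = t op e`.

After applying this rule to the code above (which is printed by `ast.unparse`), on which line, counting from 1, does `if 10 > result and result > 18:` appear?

10

Transformed code:
if out > 24:
    xs = xs + p
    p = p // 28
else:
    out = 14 % xs
if out < 8 and 8 == result:
    out = log(result)
if 7 >= xs and xs != result and (result > 8):
    process(result)
if 10 > result and result > 18:
    print(out)
else:
    p = p + 4 % result
process(xs)
result = result - nodes
if nodes < 23 and 23 != 11:
    xs = xs + (out >= p)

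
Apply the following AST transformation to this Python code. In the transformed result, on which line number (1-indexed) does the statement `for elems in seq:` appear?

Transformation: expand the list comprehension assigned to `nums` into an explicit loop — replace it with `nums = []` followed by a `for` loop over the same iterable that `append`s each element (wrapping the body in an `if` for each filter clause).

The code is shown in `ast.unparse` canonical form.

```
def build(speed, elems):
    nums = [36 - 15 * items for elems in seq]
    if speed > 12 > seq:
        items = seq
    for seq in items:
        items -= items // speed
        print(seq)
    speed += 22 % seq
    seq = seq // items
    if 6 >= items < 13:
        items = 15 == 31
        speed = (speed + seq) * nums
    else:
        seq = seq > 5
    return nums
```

3

Transformed code:
def build(speed, elems):
    nums = []
    for elems in seq:
        nums.append(36 - 15 * items)
    if speed > 12 > seq:
        items = seq
    for seq in items:
        items -= items // speed
        print(seq)
    speed += 22 % seq
    seq = seq // items
    if 6 >= items < 13:
        items = 15 == 31
        speed = (speed + seq) * nums
    else:
        seq = seq > 5
    return nums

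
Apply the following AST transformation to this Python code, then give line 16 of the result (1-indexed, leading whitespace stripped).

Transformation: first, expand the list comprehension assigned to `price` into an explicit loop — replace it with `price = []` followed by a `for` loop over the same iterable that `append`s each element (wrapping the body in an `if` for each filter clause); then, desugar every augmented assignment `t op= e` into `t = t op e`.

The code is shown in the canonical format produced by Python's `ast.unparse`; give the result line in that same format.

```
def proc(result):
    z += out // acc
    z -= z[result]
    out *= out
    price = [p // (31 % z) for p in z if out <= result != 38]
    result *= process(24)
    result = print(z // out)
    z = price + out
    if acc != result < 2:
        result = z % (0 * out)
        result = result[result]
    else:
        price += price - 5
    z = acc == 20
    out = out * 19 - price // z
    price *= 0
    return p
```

price = price + (price - 5)

Transformed code:
def proc(result):
    z = z + out // acc
    z = z - z[result]
    out = out * out
    price = []
    for p in z:
        if out <= result != 38:
            price.append(p // (31 % z))
    result = result * process(24)
    result = print(z // out)
    z = price + out
    if acc != result < 2:
        result = z % (0 * out)
        result = result[result]
    else:
        price = price + (price - 5)
    z = acc == 20
    out = out * 19 - price // z
    price = price * 0
    return p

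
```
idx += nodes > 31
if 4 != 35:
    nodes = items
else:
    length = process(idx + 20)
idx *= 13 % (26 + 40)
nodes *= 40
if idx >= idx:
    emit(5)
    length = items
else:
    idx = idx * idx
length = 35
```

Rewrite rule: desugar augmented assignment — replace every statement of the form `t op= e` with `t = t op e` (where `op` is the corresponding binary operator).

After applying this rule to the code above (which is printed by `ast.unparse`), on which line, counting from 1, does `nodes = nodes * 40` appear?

7

Transformed code:
idx = idx + (nodes > 31)
if 4 != 35:
    nodes = items
else:
    length = process(idx + 20)
idx = idx * (13 % (26 + 40))
nodes = nodes * 40
if idx >= idx:
    emit(5)
    length = items
else:
    idx = idx * idx
length = 35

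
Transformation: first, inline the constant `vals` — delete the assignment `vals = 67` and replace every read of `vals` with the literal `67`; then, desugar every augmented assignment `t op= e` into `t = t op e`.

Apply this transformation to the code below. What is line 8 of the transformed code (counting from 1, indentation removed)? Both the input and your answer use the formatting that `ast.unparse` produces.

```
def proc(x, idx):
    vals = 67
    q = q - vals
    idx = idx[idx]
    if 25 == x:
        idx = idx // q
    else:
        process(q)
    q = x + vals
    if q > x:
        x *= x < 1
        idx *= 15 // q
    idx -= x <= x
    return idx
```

q = x + 67

Transformed code:
def proc(x, idx):
    q = q - 67
    idx = idx[idx]
    if 25 == x:
        idx = idx // q
    else:
        process(q)
    q = x + 67
    if q > x:
        x = x * (x < 1)
        idx = idx * (15 // q)
    idx = idx - (x <= x)
    return idx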